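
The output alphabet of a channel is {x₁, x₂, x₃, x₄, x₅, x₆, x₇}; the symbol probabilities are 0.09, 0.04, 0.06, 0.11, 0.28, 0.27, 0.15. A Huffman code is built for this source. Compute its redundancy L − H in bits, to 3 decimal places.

0.023 bits

Entropy H = −Σ p log₂ p ≈ 2.5270 bits.
Huffman merges: 1/25+3/50→1/10; 9/100+1/10→19/100; 11/100+3/20→13/50; 19/100+13/50→9/20; 27/100+7/25→11/20; 9/20+11/20→1. L = 51/20 ≈ 2.5500.
L − H = 2.5500 − 2.5270 = 0.023 bits.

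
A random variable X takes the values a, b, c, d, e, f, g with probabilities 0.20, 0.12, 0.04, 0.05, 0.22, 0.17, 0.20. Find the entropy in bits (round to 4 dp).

H = −Σ pᵢ log₂ pᵢ.
−0.20·log₂(0.20) = 0.4644
−0.12·log₂(0.12) = 0.3671
−0.04·log₂(0.04) = 0.1858
−0.05·log₂(0.05) = 0.2161
−0.22·log₂(0.22) = 0.4806
−0.17·log₂(0.17) = 0.4346
−0.20·log₂(0.20) = 0.4644
Sum ≈ 2.6128 → 2.6128 bits.

2.6128 bits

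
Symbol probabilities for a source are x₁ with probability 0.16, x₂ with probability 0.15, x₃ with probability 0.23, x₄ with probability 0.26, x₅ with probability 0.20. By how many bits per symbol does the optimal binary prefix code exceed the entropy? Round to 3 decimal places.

0.019 bits

Entropy H = −Σ p log₂ p ≈ 2.2909 bits.
Huffman merges: 3/20+4/25→31/100; 1/5+23/100→43/100; 13/50+31/100→57/100; 43/100+57/100→1. L = 231/100 ≈ 2.3100.
L − H = 2.3100 − 2.2909 = 0.019 bits.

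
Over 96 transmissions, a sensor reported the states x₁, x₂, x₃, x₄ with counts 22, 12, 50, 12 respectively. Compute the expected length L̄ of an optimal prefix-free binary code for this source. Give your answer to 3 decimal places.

Probabilities are the counts divided by 96.
Repeatedly combine the two least-probable nodes; the expected code length is the sum of the merged weights.
merge 1/8 + 1/8 → 1/4
merge 11/48 + 1/4 → 23/48
merge 23/48 + 25/48 → 1
L = 1/4 + 23/48 + 1 = 83/48 ≈ 1.729 bits/symbol.

1.729 bits/symbol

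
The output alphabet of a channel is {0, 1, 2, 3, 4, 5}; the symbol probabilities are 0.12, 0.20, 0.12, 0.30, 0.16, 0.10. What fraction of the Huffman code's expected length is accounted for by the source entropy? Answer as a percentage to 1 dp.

99.0%

Entropy H = −Σ p log₂ p ≈ 2.4748 bits.
Huffman merges: 1/10+3/25→11/50; 3/25+4/25→7/25; 1/5+11/50→21/50; 7/25+3/10→29/50; 21/50+29/50→1. L = 5/2 ≈ 2.5000.
Efficiency = H/L = 2.4748/2.5000 = 99.0%.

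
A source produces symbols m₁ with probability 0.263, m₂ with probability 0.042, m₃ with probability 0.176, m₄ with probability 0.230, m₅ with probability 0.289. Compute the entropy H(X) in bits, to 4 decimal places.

2.1452 bits

H = −Σ pᵢ log₂ pᵢ.
−0.263·log₂(0.263) = 0.5068
−0.042·log₂(0.042) = 0.1921
−0.176·log₂(0.176) = 0.4411
−0.230·log₂(0.230) = 0.4877
−0.289·log₂(0.289) = 0.5176
Sum ≈ 2.1452 → 2.1452 bits.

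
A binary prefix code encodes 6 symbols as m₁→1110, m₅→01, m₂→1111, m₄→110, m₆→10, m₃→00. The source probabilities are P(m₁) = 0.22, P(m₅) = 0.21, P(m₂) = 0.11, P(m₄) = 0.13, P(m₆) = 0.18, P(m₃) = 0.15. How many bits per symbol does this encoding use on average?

2.79 bits/symbol

L̄ = Σ pᵢ·ℓᵢ = 0.22·4 + 0.21·2 + 0.11·4 + 0.13·3 + 0.18·2 + 0.15·2 = 2.79 bits/symbol.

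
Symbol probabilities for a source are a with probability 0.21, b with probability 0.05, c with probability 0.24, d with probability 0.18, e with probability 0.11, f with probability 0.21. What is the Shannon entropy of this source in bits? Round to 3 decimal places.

2.451 bits

H = −Σ pᵢ log₂ pᵢ.
−0.21·log₂(0.21) = 0.4728
−0.05·log₂(0.05) = 0.2161
−0.24·log₂(0.24) = 0.4941
−0.18·log₂(0.18) = 0.4453
−0.11·log₂(0.11) = 0.3503
−0.21·log₂(0.21) = 0.4728
Sum ≈ 2.4515 → 2.451 bits.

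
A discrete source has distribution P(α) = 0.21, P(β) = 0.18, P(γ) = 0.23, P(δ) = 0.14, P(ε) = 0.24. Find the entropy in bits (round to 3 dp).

2.297 bits

H = −Σ pᵢ log₂ pᵢ.
−0.21·log₂(0.21) = 0.4728
−0.18·log₂(0.18) = 0.4453
−0.23·log₂(0.23) = 0.4877
−0.14·log₂(0.14) = 0.3971
−0.24·log₂(0.24) = 0.4941
Sum ≈ 2.2970 → 2.297 bits.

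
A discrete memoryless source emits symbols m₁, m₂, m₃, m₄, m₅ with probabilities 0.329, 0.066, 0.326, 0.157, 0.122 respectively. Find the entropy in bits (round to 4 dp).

H = −Σ pᵢ log₂ pᵢ.
−0.329·log₂(0.329) = 0.5277
−0.066·log₂(0.066) = 0.2588
−0.326·log₂(0.326) = 0.5272
−0.157·log₂(0.157) = 0.4194
−0.122·log₂(0.122) = 0.3703
Sum ≈ 2.1033 → 2.1033 bits.

2.1033 bits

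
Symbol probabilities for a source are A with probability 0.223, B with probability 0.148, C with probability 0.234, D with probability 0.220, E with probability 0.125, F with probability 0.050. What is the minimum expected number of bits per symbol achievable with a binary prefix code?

Repeatedly combine the two least-probable nodes; the expected code length is the sum of the merged weights.
merge 1/20 + 1/8 → 7/40
merge 37/250 + 7/40 → 323/1000
merge 11/50 + 223/1000 → 443/1000
merge 117/500 + 323/1000 → 557/1000
merge 443/1000 + 557/1000 → 1
L = 7/40 + 323/1000 + 443/1000 + 557/1000 + 1 = 1249/500 = 2.498 bits/symbol.

2.498 bits/symbol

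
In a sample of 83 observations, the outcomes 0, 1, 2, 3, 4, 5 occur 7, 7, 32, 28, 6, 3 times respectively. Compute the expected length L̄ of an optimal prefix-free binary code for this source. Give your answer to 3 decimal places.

Probabilities are the counts divided by 83.
Repeatedly combine the two least-probable nodes; the expected code length is the sum of the merged weights.
merge 3/83 + 6/83 → 9/83
merge 7/83 + 7/83 → 14/83
merge 9/83 + 14/83 → 23/83
merge 23/83 + 28/83 → 51/83
merge 32/83 + 51/83 → 1
L = 9/83 + 14/83 + 23/83 + 51/83 + 1 = 180/83 ≈ 2.169 bits/symbol.

2.169 bits/symbol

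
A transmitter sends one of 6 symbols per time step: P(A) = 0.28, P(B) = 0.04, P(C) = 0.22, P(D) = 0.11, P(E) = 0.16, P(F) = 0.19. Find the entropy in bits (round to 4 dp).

H = −Σ pᵢ log₂ pᵢ.
−0.28·log₂(0.28) = 0.5142
−0.04·log₂(0.04) = 0.1858
−0.22·log₂(0.22) = 0.4806
−0.11·log₂(0.11) = 0.3503
−0.16·log₂(0.16) = 0.4230
−0.19·log₂(0.19) = 0.4552
Sum ≈ 2.4091 → 2.4091 bits.

2.4091 bits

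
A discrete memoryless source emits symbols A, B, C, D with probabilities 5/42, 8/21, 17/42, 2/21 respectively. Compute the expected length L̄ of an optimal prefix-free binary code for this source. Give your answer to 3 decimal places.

Repeatedly combine the two least-probable nodes; the expected code length is the sum of the merged weights.
merge 2/21 + 5/42 → 3/14
merge 3/14 + 8/21 → 25/42
merge 17/42 + 25/42 → 1
L = 3/14 + 25/42 + 1 = 38/21 ≈ 1.810 bits/symbol.

1.810 bits/symbol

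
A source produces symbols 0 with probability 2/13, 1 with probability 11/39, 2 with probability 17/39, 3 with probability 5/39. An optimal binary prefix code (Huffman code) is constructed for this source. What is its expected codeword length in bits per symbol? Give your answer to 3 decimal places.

1.846 bits/symbol

Repeatedly combine the two least-probable nodes; the expected code length is the sum of the merged weights.
merge 5/39 + 2/13 → 11/39
merge 11/39 + 11/39 → 22/39
merge 17/39 + 22/39 → 1
L = 11/39 + 22/39 + 1 = 24/13 ≈ 1.846 bits/symbol.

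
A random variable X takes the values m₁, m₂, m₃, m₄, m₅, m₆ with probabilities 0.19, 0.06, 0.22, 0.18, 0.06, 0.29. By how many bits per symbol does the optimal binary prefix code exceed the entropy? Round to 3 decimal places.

0.034 bits

Entropy H = −Σ p log₂ p ≈ 2.3861 bits.
Huffman merges: 3/50+3/50→3/25; 3/25+9/50→3/10; 19/100+11/50→41/100; 29/100+3/10→59/100; 41/100+59/100→1. L = 121/50 ≈ 2.4200.
L − H = 2.4200 − 2.3861 = 0.034 bits.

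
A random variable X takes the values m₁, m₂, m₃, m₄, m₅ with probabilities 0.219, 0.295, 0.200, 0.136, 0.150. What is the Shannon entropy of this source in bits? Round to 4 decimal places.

H = −Σ pᵢ log₂ pᵢ.
−0.219·log₂(0.219) = 0.4798
−0.295·log₂(0.295) = 0.5196
−0.200·log₂(0.200) = 0.4644
−0.136·log₂(0.136) = 0.3915
−0.150·log₂(0.150) = 0.4105
Sum ≈ 2.2658 → 2.2658 bits.

2.2658 bits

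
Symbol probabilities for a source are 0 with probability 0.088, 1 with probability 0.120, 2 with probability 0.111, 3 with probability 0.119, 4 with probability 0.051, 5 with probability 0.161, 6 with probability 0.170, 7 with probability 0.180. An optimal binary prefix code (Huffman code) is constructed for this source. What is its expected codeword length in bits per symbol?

Repeatedly combine the two least-probable nodes; the expected code length is the sum of the merged weights.
merge 51/1000 + 11/125 → 139/1000
merge 111/1000 + 119/1000 → 23/100
merge 3/25 + 139/1000 → 259/1000
merge 161/1000 + 17/100 → 331/1000
merge 9/50 + 23/100 → 41/100
merge 259/1000 + 331/1000 → 59/100
merge 41/100 + 59/100 → 1
L = 139/1000 + 23/100 + 259/1000 + 331/1000 + 41/100 + 59/100 + 1 = 2959/1000 = 2.959 bits/symbol.

2.959 bits/symbol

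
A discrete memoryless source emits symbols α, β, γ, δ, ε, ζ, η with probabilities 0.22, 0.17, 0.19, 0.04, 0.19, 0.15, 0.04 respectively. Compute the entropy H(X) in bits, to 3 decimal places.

2.608 bits

H = −Σ pᵢ log₂ pᵢ.
−0.22·log₂(0.22) = 0.4806
−0.17·log₂(0.17) = 0.4346
−0.19·log₂(0.19) = 0.4552
−0.04·log₂(0.04) = 0.1858
−0.19·log₂(0.19) = 0.4552
−0.15·log₂(0.15) = 0.4105
−0.04·log₂(0.04) = 0.1858
Sum ≈ 2.6077 → 2.608 bits.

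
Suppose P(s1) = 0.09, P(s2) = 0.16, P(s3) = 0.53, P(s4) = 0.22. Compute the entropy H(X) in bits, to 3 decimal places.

H = −Σ pᵢ log₂ pᵢ.
−0.09·log₂(0.09) = 0.3127
−0.16·log₂(0.16) = 0.4230
−0.53·log₂(0.53) = 0.4854
−0.22·log₂(0.22) = 0.4806
Sum ≈ 1.7017 → 1.702 bits.

1.702 bits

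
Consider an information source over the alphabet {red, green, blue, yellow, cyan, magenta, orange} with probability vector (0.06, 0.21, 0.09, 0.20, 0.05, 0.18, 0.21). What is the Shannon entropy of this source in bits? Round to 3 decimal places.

H = −Σ pᵢ log₂ pᵢ.
−0.06·log₂(0.06) = 0.2435
−0.21·log₂(0.21) = 0.4728
−0.09·log₂(0.09) = 0.3127
−0.20·log₂(0.20) = 0.4644
−0.05·log₂(0.05) = 0.2161
−0.18·log₂(0.18) = 0.4453
−0.21·log₂(0.21) = 0.4728
Sum ≈ 2.6276 → 2.628 bits.

2.628 bits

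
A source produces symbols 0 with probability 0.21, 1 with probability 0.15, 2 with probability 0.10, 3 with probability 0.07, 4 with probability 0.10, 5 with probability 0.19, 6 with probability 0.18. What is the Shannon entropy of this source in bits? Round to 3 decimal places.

H = −Σ pᵢ log₂ pᵢ.
−0.21·log₂(0.21) = 0.4728
−0.15·log₂(0.15) = 0.4105
−0.10·log₂(0.10) = 0.3322
−0.07·log₂(0.07) = 0.2686
−0.10·log₂(0.10) = 0.3322
−0.19·log₂(0.19) = 0.4552
−0.18·log₂(0.18) = 0.4453
Sum ≈ 2.7168 → 2.717 bits.

2.717 bits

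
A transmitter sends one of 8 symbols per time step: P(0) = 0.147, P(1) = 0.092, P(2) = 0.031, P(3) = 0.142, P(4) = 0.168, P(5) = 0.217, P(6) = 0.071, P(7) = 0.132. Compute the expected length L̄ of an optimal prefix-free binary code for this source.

2.885 bits/symbol

Repeatedly combine the two least-probable nodes; the expected code length is the sum of the merged weights.
merge 31/1000 + 71/1000 → 51/500
merge 23/250 + 51/500 → 97/500
merge 33/250 + 71/500 → 137/500
merge 147/1000 + 21/125 → 63/200
merge 97/500 + 217/1000 → 411/1000
merge 137/500 + 63/200 → 589/1000
merge 411/1000 + 589/1000 → 1
L = 51/500 + 97/500 + 137/500 + 63/200 + 411/1000 + 589/1000 + 1 = 577/200 = 2.885 bits/symbol.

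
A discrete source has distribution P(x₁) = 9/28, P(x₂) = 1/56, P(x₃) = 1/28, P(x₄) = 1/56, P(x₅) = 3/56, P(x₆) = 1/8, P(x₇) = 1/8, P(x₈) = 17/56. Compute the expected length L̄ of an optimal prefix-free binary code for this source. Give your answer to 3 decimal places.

2.482 bits/symbol

Repeatedly combine the two least-probable nodes; the expected code length is the sum of the merged weights.
merge 1/56 + 1/56 → 1/28
merge 1/28 + 1/28 → 1/14
merge 3/56 + 1/14 → 1/8
merge 1/8 + 1/8 → 1/4
merge 1/8 + 1/4 → 3/8
merge 17/56 + 9/28 → 5/8
merge 3/8 + 5/8 → 1
L = 1/28 + 1/14 + 1/8 + 1/4 + 3/8 + 5/8 + 1 = 139/56 ≈ 2.482 bits/symbol.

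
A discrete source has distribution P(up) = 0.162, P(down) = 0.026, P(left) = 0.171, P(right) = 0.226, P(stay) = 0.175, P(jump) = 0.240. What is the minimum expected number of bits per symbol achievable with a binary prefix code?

Repeatedly combine the two least-probable nodes; the expected code length is the sum of the merged weights.
merge 13/500 + 81/500 → 47/250
merge 171/1000 + 7/40 → 173/500
merge 47/250 + 113/500 → 207/500
merge 6/25 + 173/500 → 293/500
merge 207/500 + 293/500 → 1
L = 47/250 + 173/500 + 207/500 + 293/500 + 1 = 1267/500 = 2.534 bits/symbol.

2.534 bits/symbol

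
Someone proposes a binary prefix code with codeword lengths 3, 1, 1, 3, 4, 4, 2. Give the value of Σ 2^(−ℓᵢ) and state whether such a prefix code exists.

With common denominator 2^4 = 16: Σ 2^(−ℓᵢ) = 2/16 + 8/16 + 8/16 + 2/16 + 1/16 + 1/16 + 4/16 = 26/16 = 1.625.
Kraft's inequality requires Σ ≤ 1; here Σ = 1.625 > 1, so no such prefix code exists.

1.625; no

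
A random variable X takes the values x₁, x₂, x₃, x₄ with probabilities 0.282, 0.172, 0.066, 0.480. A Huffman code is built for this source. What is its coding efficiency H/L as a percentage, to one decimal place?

97.8%

Entropy H = −Σ p log₂ p ≈ 1.7189 bits.
Huffman merges: 33/500+43/250→119/500; 119/500+141/500→13/25; 12/25+13/25→1. L = 879/500 ≈ 1.7580.
Efficiency = H/L = 1.7189/1.7580 = 97.8%.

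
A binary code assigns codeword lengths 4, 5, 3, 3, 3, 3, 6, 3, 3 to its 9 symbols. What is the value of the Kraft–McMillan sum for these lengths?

0.859375

With common denominator 2^6 = 64: Σ 2^(−ℓᵢ) = 4/64 + 2/64 + 8/64 + 8/64 + 8/64 + 8/64 + 1/64 + 8/64 + 8/64 = 55/64 = 0.859375.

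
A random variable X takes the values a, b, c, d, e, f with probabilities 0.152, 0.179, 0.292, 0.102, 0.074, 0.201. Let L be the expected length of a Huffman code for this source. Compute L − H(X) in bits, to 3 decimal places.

Entropy H = −Σ p log₂ p ≈ 2.4551 bits.
Huffman merges: 37/500+51/500→22/125; 19/125+22/125→41/125; 179/1000+201/1000→19/50; 73/250+41/125→31/50; 19/50+31/50→1. L = 313/125 ≈ 2.5040.
L − H = 2.5040 − 2.4551 = 0.049 bits.

0.049 bits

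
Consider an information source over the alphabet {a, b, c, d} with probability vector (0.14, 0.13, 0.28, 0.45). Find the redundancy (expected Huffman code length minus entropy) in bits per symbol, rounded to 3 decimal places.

Entropy H = −Σ p log₂ p ≈ 1.8124 bits.
Huffman merges: 13/100+7/50→27/100; 27/100+7/25→11/20; 9/20+11/20→1. L = 91/50 ≈ 1.8200.
L − H = 1.8200 − 1.8124 = 0.008 bits.

0.008 bits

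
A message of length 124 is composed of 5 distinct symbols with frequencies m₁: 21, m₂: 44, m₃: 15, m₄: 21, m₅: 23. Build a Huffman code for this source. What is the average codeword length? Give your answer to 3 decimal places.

2.290 bits/symbol

Probabilities are the counts divided by 124.
Repeatedly combine the two least-probable nodes; the expected code length is the sum of the merged weights.
merge 15/124 + 21/124 → 9/31
merge 21/124 + 23/124 → 11/31
merge 9/31 + 11/31 → 20/31
merge 11/31 + 20/31 → 1
L = 9/31 + 11/31 + 20/31 + 1 = 71/31 ≈ 2.290 bits/symbol.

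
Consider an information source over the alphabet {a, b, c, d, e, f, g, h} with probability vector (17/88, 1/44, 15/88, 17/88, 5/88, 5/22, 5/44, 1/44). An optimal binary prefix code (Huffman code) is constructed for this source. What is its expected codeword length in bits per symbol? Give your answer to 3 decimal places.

Repeatedly combine the two least-probable nodes; the expected code length is the sum of the merged weights.
merge 1/44 + 1/44 → 1/22
merge 1/22 + 5/88 → 9/88
merge 9/88 + 5/44 → 19/88
merge 15/88 + 17/88 → 4/11
merge 17/88 + 19/88 → 9/22
merge 5/22 + 4/11 → 13/22
merge 9/22 + 13/22 → 1
L = 1/22 + 9/88 + 19/88 + 4/11 + 9/22 + 13/22 + 1 = 30/11 ≈ 2.727 bits/symbol.

2.727 bits/symbol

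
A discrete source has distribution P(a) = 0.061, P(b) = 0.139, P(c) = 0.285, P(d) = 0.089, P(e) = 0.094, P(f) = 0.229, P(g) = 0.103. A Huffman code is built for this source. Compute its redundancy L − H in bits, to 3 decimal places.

Entropy H = −Σ p log₂ p ≈ 2.6140 bits.
Huffman merges: 61/1000+89/1000→3/20; 47/500+103/1000→197/1000; 139/1000+3/20→289/1000; 197/1000+229/1000→213/500; 57/200+289/1000→287/500; 213/500+287/500→1. L = 659/250 ≈ 2.6360.
L − H = 2.6360 − 2.6140 = 0.022 bits.

0.022 bits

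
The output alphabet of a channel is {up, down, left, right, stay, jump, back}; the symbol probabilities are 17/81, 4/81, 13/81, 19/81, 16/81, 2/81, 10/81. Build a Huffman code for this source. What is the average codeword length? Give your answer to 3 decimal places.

2.630 bits/symbol

Repeatedly combine the two least-probable nodes; the expected code length is the sum of the merged weights.
merge 2/81 + 4/81 → 2/27
merge 2/27 + 10/81 → 16/81
merge 13/81 + 16/81 → 29/81
merge 16/81 + 17/81 → 11/27
merge 19/81 + 29/81 → 16/27
merge 11/27 + 16/27 → 1
L = 2/27 + 16/81 + 29/81 + 11/27 + 16/27 + 1 = 71/27 ≈ 2.630 bits/symbol.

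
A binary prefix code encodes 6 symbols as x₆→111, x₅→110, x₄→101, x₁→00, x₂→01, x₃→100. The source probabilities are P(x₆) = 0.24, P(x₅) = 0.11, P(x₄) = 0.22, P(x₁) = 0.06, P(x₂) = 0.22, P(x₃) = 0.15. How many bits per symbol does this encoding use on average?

2.72 bits/symbol

L̄ = Σ pᵢ·ℓᵢ = 0.24·3 + 0.11·3 + 0.22·3 + 0.06·2 + 0.22·2 + 0.15·3 = 2.72 bits/symbol.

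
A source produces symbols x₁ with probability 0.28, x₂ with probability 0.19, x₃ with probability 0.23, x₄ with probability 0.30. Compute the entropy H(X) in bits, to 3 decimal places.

1.978 bits

H = −Σ pᵢ log₂ pᵢ.
−0.28·log₂(0.28) = 0.5142
−0.19·log₂(0.19) = 0.4552
−0.23·log₂(0.23) = 0.4877
−0.30·log₂(0.30) = 0.5211
Sum ≈ 1.9782 → 1.978 bits.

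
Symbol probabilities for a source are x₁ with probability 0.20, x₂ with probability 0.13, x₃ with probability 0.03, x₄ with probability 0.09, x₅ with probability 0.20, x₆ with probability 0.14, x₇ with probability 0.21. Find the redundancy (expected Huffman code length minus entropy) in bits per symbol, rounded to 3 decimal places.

0.064 bits

Entropy H = −Σ p log₂ p ≈ 2.6458 bits.
Huffman merges: 3/100+9/100→3/25; 3/25+13/100→1/4; 7/50+1/5→17/50; 1/5+21/100→41/100; 1/4+17/50→59/100; 41/100+59/100→1. L = 271/100 ≈ 2.7100.
L − H = 2.7100 − 2.6458 = 0.064 bits.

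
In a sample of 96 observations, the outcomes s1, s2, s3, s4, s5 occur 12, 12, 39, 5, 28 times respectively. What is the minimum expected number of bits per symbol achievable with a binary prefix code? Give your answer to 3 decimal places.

Probabilities are the counts divided by 96.
Repeatedly combine the two least-probable nodes; the expected code length is the sum of the merged weights.
merge 5/96 + 1/8 → 17/96
merge 1/8 + 17/96 → 29/96
merge 7/24 + 29/96 → 19/32
merge 13/32 + 19/32 → 1
L = 17/96 + 29/96 + 19/32 + 1 = 199/96 ≈ 2.073 bits/symbol.

2.073 bits/symbol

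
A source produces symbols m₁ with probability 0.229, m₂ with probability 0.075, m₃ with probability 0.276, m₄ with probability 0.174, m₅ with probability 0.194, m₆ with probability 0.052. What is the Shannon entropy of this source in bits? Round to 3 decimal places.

H = −Σ pᵢ log₂ pᵢ.
−0.229·log₂(0.229) = 0.4870
−0.075·log₂(0.075) = 0.2803
−0.276·log₂(0.276) = 0.5126
−0.174·log₂(0.174) = 0.4390
−0.194·log₂(0.194) = 0.4590
−0.052·log₂(0.052) = 0.2218
Sum ≈ 2.3996 → 2.400 bits.

2.400 bits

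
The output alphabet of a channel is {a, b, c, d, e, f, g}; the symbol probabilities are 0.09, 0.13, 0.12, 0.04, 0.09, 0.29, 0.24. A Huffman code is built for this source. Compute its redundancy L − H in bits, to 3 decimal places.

0.027 bits

Entropy H = −Σ p log₂ p ≈ 2.5728 bits.
Huffman merges: 1/25+9/100→13/100; 9/100+3/25→21/100; 13/100+13/100→13/50; 21/100+6/25→9/20; 13/50+29/100→11/20; 9/20+11/20→1. L = 13/5 ≈ 2.6000.
L − H = 2.6000 − 2.5728 = 0.027 bits.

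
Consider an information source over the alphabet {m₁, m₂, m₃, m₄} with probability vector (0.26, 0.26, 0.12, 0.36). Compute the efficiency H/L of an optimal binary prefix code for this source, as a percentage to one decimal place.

Entropy H = −Σ p log₂ p ≈ 1.9083 bits.
Huffman merges: 3/25+13/50→19/50; 13/50+9/25→31/50; 19/50+31/50→1. L = 2 ≈ 2.0000.
Efficiency = H/L = 1.9083/2.0000 = 95.4%.

95.4%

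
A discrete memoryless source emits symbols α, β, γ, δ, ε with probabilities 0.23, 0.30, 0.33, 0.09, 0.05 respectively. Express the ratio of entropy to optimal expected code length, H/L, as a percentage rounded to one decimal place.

Entropy H = −Σ p log₂ p ≈ 2.0653 bits.
Huffman merges: 1/20+9/100→7/50; 7/50+23/100→37/100; 3/10+33/100→63/100; 37/100+63/100→1. L = 107/50 ≈ 2.1400.
Efficiency = H/L = 2.0653/2.1400 = 96.5%.

96.5%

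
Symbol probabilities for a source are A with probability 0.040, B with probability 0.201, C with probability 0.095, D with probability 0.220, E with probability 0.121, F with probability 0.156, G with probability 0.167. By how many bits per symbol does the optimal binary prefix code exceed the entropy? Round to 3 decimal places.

0.042 bits

Entropy H = −Σ p log₂ p ≈ 2.6722 bits.
Huffman merges: 1/25+19/200→27/200; 121/1000+27/200→32/125; 39/250+167/1000→323/1000; 201/1000+11/50→421/1000; 32/125+323/1000→579/1000; 421/1000+579/1000→1. L = 1357/500 ≈ 2.7140.
L − H = 2.7140 − 2.6722 = 0.042 bits.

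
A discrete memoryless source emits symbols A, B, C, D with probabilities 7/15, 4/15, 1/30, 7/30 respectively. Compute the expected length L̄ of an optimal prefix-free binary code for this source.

Repeatedly combine the two least-probable nodes; the expected code length is the sum of the merged weights.
merge 1/30 + 7/30 → 4/15
merge 4/15 + 4/15 → 8/15
merge 7/15 + 8/15 → 1
L = 4/15 + 8/15 + 1 = 9/5 = 1.8 bits/symbol.

1.8 bits/symbol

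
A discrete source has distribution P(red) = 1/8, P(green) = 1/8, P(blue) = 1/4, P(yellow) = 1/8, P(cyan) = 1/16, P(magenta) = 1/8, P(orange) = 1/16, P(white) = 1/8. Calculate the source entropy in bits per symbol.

Each probability is a power of 1/2, so log₂(1/p) is an integer.
H = Σ p·log₂(1/p) = 1/8·3 + 1/8·3 + 1/4·2 + 1/8·3 + 1/16·4 + 1/8·3 + 1/16·4 + 1/8·3 = 2.875 bits.

2.875 bits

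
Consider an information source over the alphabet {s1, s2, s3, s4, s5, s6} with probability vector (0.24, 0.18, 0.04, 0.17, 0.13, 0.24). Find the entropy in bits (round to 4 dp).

2.4366 bits

H = −Σ pᵢ log₂ pᵢ.
−0.24·log₂(0.24) = 0.4941
−0.18·log₂(0.18) = 0.4453
−0.04·log₂(0.04) = 0.1858
−0.17·log₂(0.17) = 0.4346
−0.13·log₂(0.13) = 0.3826
−0.24·log₂(0.24) = 0.4941
Sum ≈ 2.4366 → 2.4366 bits.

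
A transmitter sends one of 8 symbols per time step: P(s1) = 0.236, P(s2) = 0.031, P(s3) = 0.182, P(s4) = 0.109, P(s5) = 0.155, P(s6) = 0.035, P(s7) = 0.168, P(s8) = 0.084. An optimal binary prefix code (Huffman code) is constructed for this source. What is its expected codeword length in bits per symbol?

2.798 bits/symbol

Repeatedly combine the two least-probable nodes; the expected code length is the sum of the merged weights.
merge 31/1000 + 7/200 → 33/500
merge 33/500 + 21/250 → 3/20
merge 109/1000 + 3/20 → 259/1000
merge 31/200 + 21/125 → 323/1000
merge 91/500 + 59/250 → 209/500
merge 259/1000 + 323/1000 → 291/500
merge 209/500 + 291/500 → 1
L = 33/500 + 3/20 + 259/1000 + 323/1000 + 209/500 + 291/500 + 1 = 1399/500 = 2.798 bits/symbol.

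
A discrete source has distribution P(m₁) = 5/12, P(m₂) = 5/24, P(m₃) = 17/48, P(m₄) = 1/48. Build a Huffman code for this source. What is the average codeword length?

Repeatedly combine the two least-probable nodes; the expected code length is the sum of the merged weights.
merge 1/48 + 5/24 → 11/48
merge 11/48 + 17/48 → 7/12
merge 5/12 + 7/12 → 1
L = 11/48 + 7/12 + 1 = 29/16 = 1.8125 bits/symbol.

1.8125 bits/symbol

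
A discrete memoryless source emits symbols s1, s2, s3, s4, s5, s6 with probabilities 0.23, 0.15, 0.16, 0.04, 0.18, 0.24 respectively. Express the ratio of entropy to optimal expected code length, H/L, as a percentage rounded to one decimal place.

Entropy H = −Σ p log₂ p ≈ 2.4464 bits.
Huffman merges: 1/25+3/20→19/100; 4/25+9/50→17/50; 19/100+23/100→21/50; 6/25+17/50→29/50; 21/50+29/50→1. L = 253/100 ≈ 2.5300.
Efficiency = H/L = 2.4464/2.5300 = 96.7%.

96.7%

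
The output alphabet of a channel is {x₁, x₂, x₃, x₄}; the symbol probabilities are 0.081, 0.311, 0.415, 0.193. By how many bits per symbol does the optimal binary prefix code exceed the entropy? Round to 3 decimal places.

0.057 bits

Entropy H = −Σ p log₂ p ≈ 1.8024 bits.
Huffman merges: 81/1000+193/1000→137/500; 137/500+311/1000→117/200; 83/200+117/200→1. L = 1859/1000 ≈ 1.8590.
L − H = 1.8590 − 1.8024 = 0.057 bits.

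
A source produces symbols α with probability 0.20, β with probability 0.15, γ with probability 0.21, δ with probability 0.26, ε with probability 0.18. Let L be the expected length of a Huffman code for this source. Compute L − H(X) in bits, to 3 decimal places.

0.032 bits

Entropy H = −Σ p log₂ p ≈ 2.2983 bits.
Huffman merges: 3/20+9/50→33/100; 1/5+21/100→41/100; 13/50+33/100→59/100; 41/100+59/100→1. L = 233/100 ≈ 2.3300.
L − H = 2.3300 − 2.2983 = 0.032 bits.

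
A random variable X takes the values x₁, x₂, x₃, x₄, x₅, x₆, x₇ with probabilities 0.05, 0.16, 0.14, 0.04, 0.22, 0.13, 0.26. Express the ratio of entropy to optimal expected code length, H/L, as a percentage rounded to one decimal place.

Entropy H = −Σ p log₂ p ≈ 2.5905 bits.
Huffman merges: 1/25+1/20→9/100; 9/100+13/100→11/50; 7/50+4/25→3/10; 11/50+11/50→11/25; 13/50+3/10→14/25; 11/25+14/25→1. L = 261/100 ≈ 2.6100.
Efficiency = H/L = 2.5905/2.6100 = 99.3%.

99.3%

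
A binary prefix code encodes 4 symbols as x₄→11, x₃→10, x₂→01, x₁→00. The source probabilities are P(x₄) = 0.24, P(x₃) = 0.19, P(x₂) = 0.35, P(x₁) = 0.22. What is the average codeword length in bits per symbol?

L̄ = Σ pᵢ·ℓᵢ = 0.24·2 + 0.19·2 + 0.35·2 + 0.22·2 = 2 bits/symbol.

2 bits/symbol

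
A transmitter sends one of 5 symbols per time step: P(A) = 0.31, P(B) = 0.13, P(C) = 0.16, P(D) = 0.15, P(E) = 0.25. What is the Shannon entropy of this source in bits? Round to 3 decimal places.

2.240 bits

H = −Σ pᵢ log₂ pᵢ.
−0.31·log₂(0.31) = 0.5238
−0.13·log₂(0.13) = 0.3826
−0.16·log₂(0.16) = 0.4230
−0.15·log₂(0.15) = 0.4105
−0.25·log₂(0.25) = 0.5000
Sum ≈ 2.2400 → 2.240 bits.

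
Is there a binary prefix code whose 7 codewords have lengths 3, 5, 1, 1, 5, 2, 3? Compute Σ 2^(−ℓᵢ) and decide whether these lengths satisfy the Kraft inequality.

With common denominator 2^5 = 32: Σ 2^(−ℓᵢ) = 4/32 + 1/32 + 16/32 + 16/32 + 1/32 + 8/32 + 4/32 = 50/32 = 1.5625.
Kraft's inequality requires Σ ≤ 1; here Σ = 1.5625 > 1, so no such prefix code exists.

1.5625; no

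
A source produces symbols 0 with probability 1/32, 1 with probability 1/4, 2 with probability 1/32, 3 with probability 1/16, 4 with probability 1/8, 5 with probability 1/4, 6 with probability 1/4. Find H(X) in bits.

2.4375 bits

Each probability is a power of 1/2, so log₂(1/p) is an integer.
H = Σ p·log₂(1/p) = 1/32·5 + 1/4·2 + 1/32·5 + 1/16·4 + 1/8·3 + 1/4·2 + 1/4·2 = 2.4375 bits.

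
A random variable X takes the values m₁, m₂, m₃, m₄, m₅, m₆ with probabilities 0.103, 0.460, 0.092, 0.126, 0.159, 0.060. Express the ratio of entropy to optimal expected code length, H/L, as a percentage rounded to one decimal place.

Entropy H = −Σ p log₂ p ≈ 2.2117 bits.
Huffman merges: 3/50+23/250→19/125; 103/1000+63/500→229/1000; 19/125+159/1000→311/1000; 229/1000+311/1000→27/50; 23/50+27/50→1. L = 279/125 ≈ 2.2320.
Efficiency = H/L = 2.2117/2.2320 = 99.1%.

99.1%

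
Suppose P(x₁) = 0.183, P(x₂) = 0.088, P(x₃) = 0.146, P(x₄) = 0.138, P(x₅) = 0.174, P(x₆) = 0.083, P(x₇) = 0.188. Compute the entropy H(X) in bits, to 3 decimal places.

H = −Σ pᵢ log₂ pᵢ.
−0.183·log₂(0.183) = 0.4484
−0.088·log₂(0.088) = 0.3086
−0.146·log₂(0.146) = 0.4053
−0.138·log₂(0.138) = 0.3943
−0.174·log₂(0.174) = 0.4390
−0.083·log₂(0.083) = 0.2980
−0.188·log₂(0.188) = 0.4533
Sum ≈ 2.7468 → 2.747 bits.

2.747 bits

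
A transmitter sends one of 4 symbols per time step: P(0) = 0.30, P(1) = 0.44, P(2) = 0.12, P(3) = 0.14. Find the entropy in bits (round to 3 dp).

H = −Σ pᵢ log₂ pᵢ.
−0.30·log₂(0.30) = 0.5211
−0.44·log₂(0.44) = 0.5211
−0.12·log₂(0.12) = 0.3671
−0.14·log₂(0.14) = 0.3971
Sum ≈ 1.8064 → 1.806 bits.

1.806 bits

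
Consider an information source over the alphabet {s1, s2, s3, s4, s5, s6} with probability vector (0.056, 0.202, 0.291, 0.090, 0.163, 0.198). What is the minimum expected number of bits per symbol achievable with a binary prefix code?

2.455 bits/symbol

Repeatedly combine the two least-probable nodes; the expected code length is the sum of the merged weights.
merge 7/125 + 9/100 → 73/500
merge 73/500 + 163/1000 → 309/1000
merge 99/500 + 101/500 → 2/5
merge 291/1000 + 309/1000 → 3/5
merge 2/5 + 3/5 → 1
L = 73/500 + 309/1000 + 2/5 + 3/5 + 1 = 491/200 = 2.455 bits/symbol.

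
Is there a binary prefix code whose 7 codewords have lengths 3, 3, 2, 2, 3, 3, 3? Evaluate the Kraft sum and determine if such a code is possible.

1.125; no

With common denominator 2^3 = 8: Σ 2^(−ℓᵢ) = 1/8 + 1/8 + 2/8 + 2/8 + 1/8 + 1/8 + 1/8 = 9/8 = 1.125.
Kraft's inequality requires Σ ≤ 1; here Σ = 1.125 > 1, so no such prefix code exists.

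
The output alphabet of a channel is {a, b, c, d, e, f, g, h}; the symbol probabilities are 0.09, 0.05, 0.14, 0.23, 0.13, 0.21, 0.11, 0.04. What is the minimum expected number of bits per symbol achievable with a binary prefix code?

2.83 bits/symbol

Repeatedly combine the two least-probable nodes; the expected code length is the sum of the merged weights.
merge 1/25 + 1/20 → 9/100
merge 9/100 + 9/100 → 9/50
merge 11/100 + 13/100 → 6/25
merge 7/50 + 9/50 → 8/25
merge 21/100 + 23/100 → 11/25
merge 6/25 + 8/25 → 14/25
merge 11/25 + 14/25 → 1
L = 9/100 + 9/50 + 6/25 + 8/25 + 11/25 + 14/25 + 1 = 283/100 = 2.83 bits/symbol.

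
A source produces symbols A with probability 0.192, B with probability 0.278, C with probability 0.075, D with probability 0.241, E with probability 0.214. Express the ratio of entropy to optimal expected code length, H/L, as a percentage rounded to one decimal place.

Entropy H = −Σ p log₂ p ≈ 2.2216 bits.
Huffman merges: 3/40+24/125→267/1000; 107/500+241/1000→91/200; 267/1000+139/500→109/200; 91/200+109/200→1. L = 2267/1000 ≈ 2.2670.
Efficiency = H/L = 2.2216/2.2670 = 98.0%.

98.0%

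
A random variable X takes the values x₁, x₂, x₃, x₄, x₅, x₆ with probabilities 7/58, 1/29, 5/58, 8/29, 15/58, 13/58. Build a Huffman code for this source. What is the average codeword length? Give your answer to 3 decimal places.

2.362 bits/symbol

Repeatedly combine the two least-probable nodes; the expected code length is the sum of the merged weights.
merge 1/29 + 5/58 → 7/58
merge 7/58 + 7/58 → 7/29
merge 13/58 + 7/29 → 27/58
merge 15/58 + 8/29 → 31/58
merge 27/58 + 31/58 → 1
L = 7/58 + 7/29 + 27/58 + 31/58 + 1 = 137/58 ≈ 2.362 bits/symbol.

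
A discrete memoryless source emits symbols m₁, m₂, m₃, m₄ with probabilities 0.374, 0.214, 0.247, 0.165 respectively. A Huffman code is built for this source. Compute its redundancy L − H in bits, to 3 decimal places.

Entropy H = −Σ p log₂ p ≈ 1.9339 bits.
Huffman merges: 33/200+107/500→379/1000; 247/1000+187/500→621/1000; 379/1000+621/1000→1. L = 2 ≈ 2.0000.
L − H = 2.0000 − 1.9339 = 0.066 bits.

0.066 bits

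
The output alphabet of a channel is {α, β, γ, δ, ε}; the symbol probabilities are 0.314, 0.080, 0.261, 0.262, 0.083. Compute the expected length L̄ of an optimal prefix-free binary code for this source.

Repeatedly combine the two least-probable nodes; the expected code length is the sum of the merged weights.
merge 2/25 + 83/1000 → 163/1000
merge 163/1000 + 261/1000 → 53/125
merge 131/500 + 157/500 → 72/125
merge 53/125 + 72/125 → 1
L = 163/1000 + 53/125 + 72/125 + 1 = 2163/1000 = 2.163 bits/symbol.

2.163 bits/symbol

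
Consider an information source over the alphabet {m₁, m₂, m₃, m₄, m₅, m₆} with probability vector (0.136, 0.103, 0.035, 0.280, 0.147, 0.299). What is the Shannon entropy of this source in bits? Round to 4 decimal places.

H = −Σ pᵢ log₂ pᵢ.
−0.136·log₂(0.136) = 0.3915
−0.103·log₂(0.103) = 0.3378
−0.035·log₂(0.035) = 0.1693
−0.280·log₂(0.280) = 0.5142
−0.147·log₂(0.147) = 0.4066
−0.299·log₂(0.299) = 0.5208
Sum ≈ 2.3401 → 2.3401 bits.

2.3401 bits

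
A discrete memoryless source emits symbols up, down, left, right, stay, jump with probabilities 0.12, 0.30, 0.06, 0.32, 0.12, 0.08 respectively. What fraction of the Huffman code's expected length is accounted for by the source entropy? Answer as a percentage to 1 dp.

97.3%

Entropy H = −Σ p log₂ p ≈ 2.3163 bits.
Huffman merges: 3/50+2/25→7/50; 3/25+3/25→6/25; 7/50+6/25→19/50; 3/10+8/25→31/50; 19/50+31/50→1. L = 119/50 ≈ 2.3800.
Efficiency = H/L = 2.3163/2.3800 = 97.3%.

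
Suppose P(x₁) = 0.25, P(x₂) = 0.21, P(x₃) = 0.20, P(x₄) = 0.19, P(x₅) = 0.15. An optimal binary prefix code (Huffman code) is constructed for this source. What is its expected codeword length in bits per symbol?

2.34 bits/symbol

Repeatedly combine the two least-probable nodes; the expected code length is the sum of the merged weights.
merge 3/20 + 19/100 → 17/50
merge 1/5 + 21/100 → 41/100
merge 1/4 + 17/50 → 59/100
merge 41/100 + 59/100 → 1
L = 17/50 + 41/100 + 59/100 + 1 = 117/50 = 2.34 bits/symbol.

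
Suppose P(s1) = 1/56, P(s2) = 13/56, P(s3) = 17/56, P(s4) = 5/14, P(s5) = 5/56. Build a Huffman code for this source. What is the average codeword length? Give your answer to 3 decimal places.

Repeatedly combine the two least-probable nodes; the expected code length is the sum of the merged weights.
merge 1/56 + 5/56 → 3/28
merge 3/28 + 13/56 → 19/56
merge 17/56 + 19/56 → 9/14
merge 5/14 + 9/14 → 1
L = 3/28 + 19/56 + 9/14 + 1 = 117/56 ≈ 2.089 bits/symbol.

2.089 bits/symbol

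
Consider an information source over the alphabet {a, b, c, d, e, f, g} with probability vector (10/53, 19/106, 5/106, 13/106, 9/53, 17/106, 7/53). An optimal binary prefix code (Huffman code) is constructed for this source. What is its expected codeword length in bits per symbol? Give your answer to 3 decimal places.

Repeatedly combine the two least-probable nodes; the expected code length is the sum of the merged weights.
merge 5/106 + 13/106 → 9/53
merge 7/53 + 17/106 → 31/106
merge 9/53 + 9/53 → 18/53
merge 19/106 + 10/53 → 39/106
merge 31/106 + 18/53 → 67/106
merge 39/106 + 67/106 → 1
L = 9/53 + 31/106 + 18/53 + 39/106 + 67/106 + 1 = 297/106 ≈ 2.802 bits/symbol.

2.802 bits/symbol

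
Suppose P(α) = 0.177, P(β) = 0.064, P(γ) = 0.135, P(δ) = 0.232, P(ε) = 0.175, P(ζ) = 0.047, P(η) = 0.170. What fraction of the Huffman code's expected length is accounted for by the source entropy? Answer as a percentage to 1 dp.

98.3%

Entropy H = −Σ p log₂ p ≈ 2.6570 bits.
Huffman merges: 47/1000+8/125→111/1000; 111/1000+27/200→123/500; 17/100+7/40→69/200; 177/1000+29/125→409/1000; 123/500+69/200→591/1000; 409/1000+591/1000→1. L = 1351/500 ≈ 2.7020.
Efficiency = H/L = 2.6570/2.7020 = 98.3%.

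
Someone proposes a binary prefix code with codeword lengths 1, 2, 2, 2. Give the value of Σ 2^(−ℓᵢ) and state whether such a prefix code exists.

1.25; no

With common denominator 2^2 = 4: Σ 2^(−ℓᵢ) = 2/4 + 1/4 + 1/4 + 1/4 = 5/4 = 1.25.
Kraft's inequality requires Σ ≤ 1; here Σ = 1.25 > 1, so no such prefix code exists.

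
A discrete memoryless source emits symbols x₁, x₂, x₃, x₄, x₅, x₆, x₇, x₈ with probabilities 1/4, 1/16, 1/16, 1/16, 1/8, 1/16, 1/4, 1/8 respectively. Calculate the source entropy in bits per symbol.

Each probability is a power of 1/2, so log₂(1/p) is an integer.
H = Σ p·log₂(1/p) = 1/4·2 + 1/16·4 + 1/16·4 + 1/16·4 + 1/8·3 + 1/16·4 + 1/4·2 + 1/8·3 = 2.75 bits.

2.75 bits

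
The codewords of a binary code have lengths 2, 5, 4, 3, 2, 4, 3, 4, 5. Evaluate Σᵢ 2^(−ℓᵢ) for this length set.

1

With common denominator 2^5 = 32: Σ 2^(−ℓᵢ) = 8/32 + 1/32 + 2/32 + 4/32 + 8/32 + 2/32 + 4/32 + 2/32 + 1/32 = 32/32 = 1.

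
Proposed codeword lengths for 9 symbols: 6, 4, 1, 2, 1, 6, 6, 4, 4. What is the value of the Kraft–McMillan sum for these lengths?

1.484375

With common denominator 2^6 = 64: Σ 2^(−ℓᵢ) = 1/64 + 4/64 + 32/64 + 16/64 + 32/64 + 1/64 + 1/64 + 4/64 + 4/64 = 95/64 = 1.484375.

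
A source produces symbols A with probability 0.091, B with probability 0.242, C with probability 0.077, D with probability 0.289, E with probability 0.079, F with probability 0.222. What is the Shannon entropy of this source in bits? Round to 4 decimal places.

2.3838 bits

H = −Σ pᵢ log₂ pᵢ.
−0.091·log₂(0.091) = 0.3147
−0.242·log₂(0.242) = 0.4954
−0.077·log₂(0.077) = 0.2848
−0.289·log₂(0.289) = 0.5176
−0.079·log₂(0.079) = 0.2893
−0.222·log₂(0.222) = 0.4820
Sum ≈ 2.3838 → 2.3838 bits.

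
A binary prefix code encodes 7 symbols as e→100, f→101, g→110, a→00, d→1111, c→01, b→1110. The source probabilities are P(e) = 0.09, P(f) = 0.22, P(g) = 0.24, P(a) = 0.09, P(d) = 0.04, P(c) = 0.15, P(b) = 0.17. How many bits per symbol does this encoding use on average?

L̄ = Σ pᵢ·ℓᵢ = 0.09·3 + 0.22·3 + 0.24·3 + 0.09·2 + 0.04·4 + 0.15·2 + 0.17·4 = 2.97 bits/symbol.

2.97 bits/symbol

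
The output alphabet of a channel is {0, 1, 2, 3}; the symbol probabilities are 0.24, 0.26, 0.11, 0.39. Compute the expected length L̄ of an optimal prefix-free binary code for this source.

Repeatedly combine the two least-probable nodes; the expected code length is the sum of the merged weights.
merge 11/100 + 6/25 → 7/20
merge 13/50 + 7/20 → 61/100
merge 39/100 + 61/100 → 1
L = 7/20 + 61/100 + 1 = 49/25 = 1.96 bits/symbol.

1.96 bits/symbol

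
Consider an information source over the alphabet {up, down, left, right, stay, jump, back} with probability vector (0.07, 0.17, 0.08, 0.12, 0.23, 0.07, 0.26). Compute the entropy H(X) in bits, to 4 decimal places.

2.6232 bits

H = −Σ pᵢ log₂ pᵢ.
−0.07·log₂(0.07) = 0.2686
−0.17·log₂(0.17) = 0.4346
−0.08·log₂(0.08) = 0.2915
−0.12·log₂(0.12) = 0.3671
−0.23·log₂(0.23) = 0.4877
−0.07·log₂(0.07) = 0.2686
−0.26·log₂(0.26) = 0.5053
Sum ≈ 2.6232 → 2.6232 bits.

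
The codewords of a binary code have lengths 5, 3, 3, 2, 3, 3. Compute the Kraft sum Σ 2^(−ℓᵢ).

With common denominator 2^5 = 32: Σ 2^(−ℓᵢ) = 1/32 + 4/32 + 4/32 + 8/32 + 4/32 + 4/32 = 25/32 = 0.78125.

0.78125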